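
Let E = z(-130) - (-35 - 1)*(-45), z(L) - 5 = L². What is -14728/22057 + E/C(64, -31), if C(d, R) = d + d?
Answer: 47893723/403328 ≈ 118.75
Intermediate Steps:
C(d, R) = 2*d
z(L) = 5 + L²
E = 15285 (E = (5 + (-130)²) - (-35 - 1)*(-45) = (5 + 16900) - (-36)*(-45) = 16905 - 1*1620 = 16905 - 1620 = 15285)
-14728/22057 + E/C(64, -31) = -14728/22057 + 15285/((2*64)) = -14728*1/22057 + 15285/128 = -2104/3151 + 15285*(1/128) = -2104/3151 + 15285/128 = 47893723/403328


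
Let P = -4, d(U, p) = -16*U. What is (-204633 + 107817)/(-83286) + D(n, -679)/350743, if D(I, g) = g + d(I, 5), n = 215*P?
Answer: 5841166409/4868663583 ≈ 1.1997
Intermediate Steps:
n = -860 (n = 215*(-4) = -860)
D(I, g) = g - 16*I
(-204633 + 107817)/(-83286) + D(n, -679)/350743 = (-204633 + 107817)/(-83286) + (-679 - 16*(-860))/350743 = -96816*(-1/83286) + (-679 + 13760)*(1/350743) = 16136/13881 + 13081*(1/350743) = 16136/13881 + 13081/350743 = 5841166409/4868663583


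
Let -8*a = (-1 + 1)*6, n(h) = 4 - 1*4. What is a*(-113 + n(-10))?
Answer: 0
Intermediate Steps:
n(h) = 0 (n(h) = 4 - 4 = 0)
a = 0 (a = -(-1 + 1)*6/8 = -0*6 = -1/8*0 = 0)
a*(-113 + n(-10)) = 0*(-113 + 0) = 0*(-113) = 0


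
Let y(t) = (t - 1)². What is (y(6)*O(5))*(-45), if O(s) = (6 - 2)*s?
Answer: -22500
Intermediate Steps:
O(s) = 4*s
y(t) = (-1 + t)²
(y(6)*O(5))*(-45) = ((-1 + 6)²*(4*5))*(-45) = (5²*20)*(-45) = (25*20)*(-45) = 500*(-45) = -22500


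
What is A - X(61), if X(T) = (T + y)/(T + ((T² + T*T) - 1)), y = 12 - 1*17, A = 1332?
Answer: 4996304/3751 ≈ 1332.0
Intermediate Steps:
y = -5 (y = 12 - 17 = -5)
X(T) = (-5 + T)/(-1 + T + 2*T²) (X(T) = (T - 5)/(T + ((T² + T*T) - 1)) = (-5 + T)/(T + ((T² + T²) - 1)) = (-5 + T)/(T + (2*T² - 1)) = (-5 + T)/(T + (-1 + 2*T²)) = (-5 + T)/(-1 + T + 2*T²))
A - X(61) = 1332 - (-5 + 61)/(-1 + 61 + 2*61²) = 1332 - 56/(-1 + 61 + 2*3721) = 1332 - 56/(-1 + 61 + 7442) = 1332 - 56/7502 = 1332 - 1*28/3751 = 1332 - 28/3751 = 4996304/3751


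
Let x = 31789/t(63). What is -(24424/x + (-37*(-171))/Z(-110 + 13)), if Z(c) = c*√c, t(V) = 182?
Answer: -4445168/31789 - 6327*I*√97/9409 ≈ -139.83 - 6.6228*I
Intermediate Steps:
x = 31789/182 ≈ 174.66
Z(c) = c^(3/2)
-(24424/x + (-37*(-171))/Z(-110 + 13)) = -(24424/(31789/182) + (-37*(-171))/((-110 + 13)^(3/2))) = -(24424*(182/31789) + 6327/((-97)^(3/2))) = -(4445168/31789 + 6327/((-97*I*√97))) = -(4445168/31789 + 6327*(I*√97/9409)) = -(4445168/31789 + 6327*I*√97/9409) = -4445168/31789 - 6327*I*√97/9409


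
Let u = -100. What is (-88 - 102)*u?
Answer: 19000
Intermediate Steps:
(-88 - 102)*u = (-88 - 102)*(-100) = -190*(-100) = 19000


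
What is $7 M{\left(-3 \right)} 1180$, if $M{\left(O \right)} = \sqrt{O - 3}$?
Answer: $8260 i \sqrt{6} \approx 20233.0 i$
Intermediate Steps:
$M{\left(O \right)} = \sqrt{-3 + O}$
$7 M{\left(-3 \right)} 1180 = 7 \sqrt{-3 - 3} \cdot 1180 = 7 \sqrt{-6} \cdot 1180 = 7 i \sqrt{6} \cdot 1180 = 8260 i \sqrt{6}$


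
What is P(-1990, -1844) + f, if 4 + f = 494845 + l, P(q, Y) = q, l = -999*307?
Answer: 186158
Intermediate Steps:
l = -306693
f = 188148 (f = -4 + (494845 - 306693) = -4 + 188152 = 188148)
P(-1990, -1844) + f = -1990 + 188148 = 186158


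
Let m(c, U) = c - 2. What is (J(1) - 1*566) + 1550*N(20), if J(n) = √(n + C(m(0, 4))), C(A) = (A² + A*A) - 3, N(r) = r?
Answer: 30434 + √6 ≈ 30436.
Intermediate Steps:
m(c, U) = -2 + c
C(A) = -3 + 2*A² (C(A) = (A² + A²) - 3 = 2*A² - 3 = -3 + 2*A²)
J(n) = √(5 + n) (J(n) = √(n + (-3 + 2*(-2 + 0)²)) = √(n + (-3 + 2*(-2)²)) = √(n + (-3 + 2*4)) = √(n + (-3 + 8)) = √(n + 5) = √(5 + n))
(J(1) - 1*566) + 1550*N(20) = (√(5 + 1) - 1*566) + 1550*20 = (√6 - 566) + 31000 = (-566 + √6) + 31000 = 30434 + √6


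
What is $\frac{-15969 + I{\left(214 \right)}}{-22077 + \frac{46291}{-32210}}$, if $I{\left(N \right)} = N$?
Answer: $\frac{507468550}{711146461} \approx 0.71359$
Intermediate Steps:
$\frac{-15969 + I{\left(214 \right)}}{-22077 + \frac{46291}{-32210}} = \frac{-15969 + 214}{-22077 + \frac{46291}{-32210}} = - \frac{15755}{-22077 + 46291 \left(- \frac{1}{32210}\right)} = - \frac{15755}{-22077 - \frac{46291}{32210}} = - \frac{15755}{- \frac{711146461}{32210}} = \left(-15755\right) \left(- \frac{32210}{711146461}\right) = \frac{507468550}{711146461}$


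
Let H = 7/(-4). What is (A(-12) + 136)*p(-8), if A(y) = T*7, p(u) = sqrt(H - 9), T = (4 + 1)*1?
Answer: 171*I*sqrt(43)/2 ≈ 560.66*I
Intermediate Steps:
T = 5 (T = 5*1 = 5)
H = -7/4 (H = 7*(-1/4) = -7/4 ≈ -1.7500)
p(u) = I*sqrt(43)/2 (p(u) = sqrt(-7/4 - 9) = sqrt(-43/4) = I*sqrt(43)/2)
A(y) = 35 (A(y) = 5*7 = 35)
(A(-12) + 136)*p(-8) = (35 + 136)*(I*sqrt(43)/2) = 171*(I*sqrt(43)/2) = 171*I*sqrt(43)/2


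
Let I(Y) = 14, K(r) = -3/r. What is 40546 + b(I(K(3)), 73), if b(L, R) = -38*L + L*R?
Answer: 41036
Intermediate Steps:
40546 + b(I(K(3)), 73) = 40546 + 14*(-38 + 73) = 40546 + 14*35 = 40546 + 490 = 41036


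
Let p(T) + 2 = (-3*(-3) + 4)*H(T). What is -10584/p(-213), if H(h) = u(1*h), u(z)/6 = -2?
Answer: 5292/79 ≈ 66.987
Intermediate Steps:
u(z) = -12 (u(z) = 6*(-2) = -12)
H(h) = -12
p(T) = -158 (p(T) = -2 + (-3*(-3) + 4)*(-12) = -2 + (9 + 4)*(-12) = -2 + 13*(-12) = -2 - 156 = -158)
-10584/p(-213) = -10584/(-158) = -10584*(-1/158) = 5292/79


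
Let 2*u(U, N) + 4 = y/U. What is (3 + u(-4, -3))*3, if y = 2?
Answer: 9/4 ≈ 2.2500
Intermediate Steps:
u(U, N) = -2 + 1/U (u(U, N) = -2 + (2/U)/2 = -2 + 1/U)
(3 + u(-4, -3))*3 = (3 + (-2 + 1/(-4)))*3 = (3 + (-2 - 1/4))*3 = (3 - 9/4)*3 = (3/4)*3 = 9/4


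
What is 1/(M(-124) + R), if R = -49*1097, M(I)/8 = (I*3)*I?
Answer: 1/315271 ≈ 3.1719e-6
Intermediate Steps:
M(I) = 24*I² (M(I) = 8*((I*3)*I) = 8*((3*I)*I) = 8*(3*I²) = 24*I²)
R = -53753
1/(M(-124) + R) = 1/(24*(-124)² - 53753) = 1/(24*15376 - 53753) = 1/(369024 - 53753) = 1/315271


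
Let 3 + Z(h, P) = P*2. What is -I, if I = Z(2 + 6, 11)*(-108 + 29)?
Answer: 1501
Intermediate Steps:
Z(h, P) = -3 + 2*P (Z(h, P) = -3 + P*2 = -3 + 2*P)
I = -1501 (I = (-3 + 2*11)*(-108 + 29) = (-3 + 22)*(-79) = 19*(-79) = -1501)
-I = -1*(-1501) = 1501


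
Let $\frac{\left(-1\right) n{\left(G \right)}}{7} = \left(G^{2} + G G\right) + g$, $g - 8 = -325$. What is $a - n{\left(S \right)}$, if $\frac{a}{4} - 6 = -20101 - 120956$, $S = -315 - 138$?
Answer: $2306503$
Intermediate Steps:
$g = -317$ ($g = 8 - 325 = -317$)
$S = -453$ ($S = -315 - 138 = -453$)
$n{\left(G \right)} = 2219 - 14 G^{2}$ ($n{\left(G \right)} = - 7 \left(\left(G^{2} + G G\right) - 317\right) = - 7 \left(\left(G^{2} + G^{2}\right) - 317\right) = - 7 \left(2 G^{2} - 317\right) = - 7 \left(-317 + 2 G^{2}\right) = 2219 - 14 G^{2}$)
$a = -564204$ ($a = 24 + 4 \left(-20101 - 120956\right) = 24 + 4 \left(-141057\right) = 24 - 564228 = -564204$)
$a - n{\left(S \right)} = -564204 - \left(2219 - 14 \left(-453\right)^{2}\right) = -564204 - \left(2219 - 2872926\right) = -564204 - -2870707 = -564204 + 2870707 = 2306503$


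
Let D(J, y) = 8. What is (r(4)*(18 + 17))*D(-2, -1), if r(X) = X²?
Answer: 4480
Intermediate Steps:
(r(4)*(18 + 17))*D(-2, -1) = (4²*(18 + 17))*8 = (16*35)*8 = 560*8 = 4480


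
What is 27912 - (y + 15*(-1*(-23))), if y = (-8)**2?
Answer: 27503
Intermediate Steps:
y = 64
27912 - (y + 15*(-1*(-23))) = 27912 - (64 + 15*(-1*(-23))) = 27912 - (64 + 15*23) = 27912 - (64 + 345) = 27912 - 1*409 = 27912 - 409 = 27503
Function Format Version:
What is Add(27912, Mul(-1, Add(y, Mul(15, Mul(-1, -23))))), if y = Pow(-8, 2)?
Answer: 27503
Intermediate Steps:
y = 64
Add(27912, Mul(-1, Add(y, Mul(15, Mul(-1, -23))))) = Add(27912, Mul(-1, Add(64, Mul(15, Mul(-1, -23))))) = Add(27912, Mul(-1, Add(64, Mul(15, 23)))) = Add(27912, Mul(-1, Add(64, 345))) = Add(27912, Mul(-1, 409)) = Add(27912, -409) = 27503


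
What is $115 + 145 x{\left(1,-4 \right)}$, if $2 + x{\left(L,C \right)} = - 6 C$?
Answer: $3305$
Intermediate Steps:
$x{\left(L,C \right)} = -2 - 6 C$
$115 + 145 x{\left(1,-4 \right)} = 115 + 145 \left(-2 - -24\right) = 115 + 145 \left(-2 + 24\right) = 115 + 145 \cdot 22 = 115 + 3190 = 3305$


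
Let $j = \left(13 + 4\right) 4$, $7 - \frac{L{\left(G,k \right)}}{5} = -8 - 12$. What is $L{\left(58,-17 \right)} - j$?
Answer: $67$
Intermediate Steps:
$L{\left(G,k \right)} = 135$ ($L{\left(G,k \right)} = 35 - 5 \left(-8 - 12\right) = 35 - -100 = 35 + 100 = 135$)
$j = 68$ ($j = 17 \cdot 4 = 68$)
$L{\left(58,-17 \right)} - j = 135 - 68 = 67$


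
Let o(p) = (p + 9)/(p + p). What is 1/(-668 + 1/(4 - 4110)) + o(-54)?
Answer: 13664773/32913708 ≈ 0.41517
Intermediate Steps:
o(p) = (9 + p)/(2*p) (o(p) = (9 + p)/((2*p)) = (9 + p)*(1/(2*p)) = (9 + p)/(2*p))
1/(-668 + 1/(4 - 4110)) + o(-54) = 1/(-668 + 1/(4 - 4110)) + (1/2)*(9 - 54)/(-54) = 1/(-668 + 1/(-4106)) + (1/2)*(-1/54)*(-45) = 1/(-668 - 1/4106) + 5/12 = 1/(-2742809/4106) + 5/12 = -4106/2742809 + 5/12 = 13664773/32913708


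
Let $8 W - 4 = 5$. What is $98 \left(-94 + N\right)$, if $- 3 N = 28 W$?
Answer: $-10241$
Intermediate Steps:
$W = \frac{9}{8}$ ($W = \frac{1}{2} + \frac{1}{8} \cdot 5 = \frac{1}{2} + \frac{5}{8} = \frac{9}{8} \approx 1.125$)
$N = - \frac{21}{2}$ ($N = - \frac{28 \cdot \frac{9}{8}}{3} = \left(- \frac{1}{3}\right) \frac{63}{2} = - \frac{21}{2} \approx -10.5$)
$98 \left(-94 + N\right) = 98 \left(-94 - \frac{21}{2}\right) = 98 \left(- \frac{209}{2}\right) = -10241$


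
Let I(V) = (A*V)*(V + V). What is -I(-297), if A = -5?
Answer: 882090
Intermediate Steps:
I(V) = -10*V² (I(V) = (-5*V)*(V + V) = (-5*V)*(2*V) = -10*V²)
-I(-297) = -(-10)*(-297)² = -(-10)*88209 = -1*(-882090) = 882090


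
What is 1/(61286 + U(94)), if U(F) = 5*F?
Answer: 1/61756 ≈ 1.6193e-5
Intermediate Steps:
1/(61286 + U(94)) = 1/(61286 + 5*94) = 1/(61286 + 470) = 1/61756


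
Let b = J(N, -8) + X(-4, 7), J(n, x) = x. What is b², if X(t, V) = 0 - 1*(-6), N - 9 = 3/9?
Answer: 4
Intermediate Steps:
N = 28/3 (N = 9 + 3/9 = 9 + 3*(⅑) = 9 + ⅓ = 28/3 ≈ 9.3333)
X(t, V) = 6 (X(t, V) = 0 + 6 = 6)
b = -2 (b = -8 + 6 = -2)
b² = (-2)² = 4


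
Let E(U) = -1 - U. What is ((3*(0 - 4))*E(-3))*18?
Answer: -432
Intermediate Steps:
((3*(0 - 4))*E(-3))*18 = ((3*(0 - 4))*(-1 - 1*(-3)))*18 = ((3*(-4))*(-1 + 3))*18 = -12*2*18 = -24*18 = -432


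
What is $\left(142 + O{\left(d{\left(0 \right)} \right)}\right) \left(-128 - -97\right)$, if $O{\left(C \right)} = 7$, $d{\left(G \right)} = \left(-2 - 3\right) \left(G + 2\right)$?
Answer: $-4619$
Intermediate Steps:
$d{\left(G \right)} = -10 - 5 G$ ($d{\left(G \right)} = - 5 \left(2 + G\right) = -10 - 5 G$)
$\left(142 + O{\left(d{\left(0 \right)} \right)}\right) \left(-128 - -97\right) = \left(142 + 7\right) \left(-128 - -97\right) = 149 \left(-128 + \left(-7 + 104\right)\right) = 149 \left(-128 + 97\right) = 149 \left(-31\right) = -4619$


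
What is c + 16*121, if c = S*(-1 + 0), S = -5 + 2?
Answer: 1939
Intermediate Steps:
S = -3
c = 3 (c = -3*(-1 + 0) = -3*(-1) = 3)
c + 16*121 = 3 + 16*121 = 3 + 1936 = 1939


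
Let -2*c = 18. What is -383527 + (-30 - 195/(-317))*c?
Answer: -121494224/317 ≈ -3.8326e+5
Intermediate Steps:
c = -9 (c = -½*18 = -9)
-383527 + (-30 - 195/(-317))*c = -383527 + (-30 - 195/(-317))*(-9) = -383527 + (-30 - 195*(-1/317))*(-9) = -383527 + (-30 + 195/317)*(-9) = -383527 - 9315/317*(-9) = -383527 + 83835/317 = -121494224/317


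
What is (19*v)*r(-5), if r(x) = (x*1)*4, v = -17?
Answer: 6460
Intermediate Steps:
r(x) = 4*x (r(x) = x*4 = 4*x)
(19*v)*r(-5) = (19*(-17))*(4*(-5)) = -323*(-20) = 6460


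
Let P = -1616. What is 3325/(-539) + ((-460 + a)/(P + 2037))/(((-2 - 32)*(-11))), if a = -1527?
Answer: -619369/100198 ≈ -6.1814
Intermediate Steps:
3325/(-539) + ((-460 + a)/(P + 2037))/(((-2 - 32)*(-11))) = 3325/(-539) + ((-460 - 1527)/(-1616 + 2037))/(((-2 - 32)*(-11))) = 3325*(-1/539) + (-1987/421)/((-34*(-11))) = -475/77 - 1987*1/421/374 = -475/77 - 1987/421*1/374 = -475/77 - 1987/157454 = -619369/100198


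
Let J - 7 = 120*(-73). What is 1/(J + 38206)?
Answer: 1/29453 ≈ 3.3952e-5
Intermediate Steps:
J = -8753 (J = 7 + 120*(-73) = 7 - 8760 = -8753)
1/(J + 38206) = 1/(-8753 + 38206) = 1/29453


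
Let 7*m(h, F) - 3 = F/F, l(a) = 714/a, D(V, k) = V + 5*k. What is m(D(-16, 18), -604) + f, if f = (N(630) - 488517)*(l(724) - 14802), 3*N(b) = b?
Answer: 18314329544531/2534 ≈ 7.2274e+9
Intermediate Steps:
N(b) = b/3
m(h, F) = 4/7 (m(h, F) = 3/7 + (F/F)/7 = 3/7 + (1/7)*1 = 3/7 + 1/7 = 4/7)
f = 2616332791869/362 (f = ((1/3)*630 - 488517)*(714/724 - 14802) = (210 - 488517)*(714*(1/724) - 14802) = -488307*(357/362 - 14802) = -488307*(-5357967/362) = 2616332791869/362 ≈ 7.2274e+9)
m(D(-16, 18), -604) + f = 4/7 + 2616332791869/362 = 18314329544531/2534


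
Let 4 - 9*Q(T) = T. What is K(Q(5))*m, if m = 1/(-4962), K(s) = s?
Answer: 1/44658 ≈ 2.2392e-5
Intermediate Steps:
Q(T) = 4/9 - T/9
m = -1/4962 ≈ -0.00020153
K(Q(5))*m = (4/9 - 1/9*5)*(-1/4962) = (4/9 - 5/9)*(-1/4962) = -1/9*(-1/4962) = 1/44658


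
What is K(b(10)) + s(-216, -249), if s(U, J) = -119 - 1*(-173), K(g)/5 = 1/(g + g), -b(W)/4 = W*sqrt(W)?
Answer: 54 - sqrt(10)/160 ≈ 53.980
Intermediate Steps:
b(W) = -4*W**(3/2) (b(W) = -4*W*sqrt(W) = -4*W**(3/2))
K(g) = 5/(2*g) (K(g) = 5/(g + g) = 5/((2*g)) = 5*(1/(2*g)) = 5/(2*g))
s(U, J) = 54 (s(U, J) = -119 + 173 = 54)
K(b(10)) + s(-216, -249) = 5/(2*((-40*sqrt(10)))) + 54 = 5*(-sqrt(10)/400)/2 + 54 = -sqrt(10)/160 + 54 = 54 - sqrt(10)/160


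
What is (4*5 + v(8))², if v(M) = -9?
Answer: 121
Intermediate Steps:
(4*5 + v(8))² = (4*5 - 9)² = (20 - 9)² = 11² = 121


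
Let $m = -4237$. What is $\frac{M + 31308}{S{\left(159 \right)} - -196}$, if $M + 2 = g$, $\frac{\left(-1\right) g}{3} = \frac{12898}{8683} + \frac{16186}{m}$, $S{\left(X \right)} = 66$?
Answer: $\frac{30315825899}{253656479} \approx 119.52$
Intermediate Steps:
$g = \frac{13562244}{1936309}$ ($g = - 3 \left(\frac{12898}{8683} + \frac{16186}{-4237}\right) = - 3 \left(12898 \cdot \frac{1}{8683} + 16186 \left(- \frac{1}{4237}\right)\right) = - 3 \left(\frac{12898}{8683} - \frac{16186}{4237}\right) = \left(-3\right) \left(- \frac{4520748}{1936309}\right) = \frac{13562244}{1936309} \approx 7.0042$)
$M = \frac{9689626}{1936309}$ ($M = -2 + \frac{13562244}{1936309} = \frac{9689626}{1936309} \approx 5.0042$)
$\frac{M + 31308}{S{\left(159 \right)} - -196} = \frac{\frac{9689626}{1936309} + 31308}{66 - -196} = \frac{60631651798}{1936309 \left(66 + 196\right)} = \frac{60631651798}{1936309 \cdot 262} = \frac{60631651798}{1936309} \cdot \frac{1}{262} = \frac{30315825899}{253656479}$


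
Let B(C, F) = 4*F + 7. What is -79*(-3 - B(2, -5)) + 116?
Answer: -674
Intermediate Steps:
B(C, F) = 7 + 4*F
-79*(-3 - B(2, -5)) + 116 = -79*(-3 - (7 + 4*(-5))) + 116 = -79*(-3 - (7 - 20)) + 116 = -79*(-3 - 1*(-13)) + 116 = -79*(-3 + 13) + 116 = -79*10 + 116 = -790 + 116 = -674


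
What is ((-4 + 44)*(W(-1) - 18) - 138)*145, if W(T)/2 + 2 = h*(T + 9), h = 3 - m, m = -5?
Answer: 594790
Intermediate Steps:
h = 8 (h = 3 - 1*(-5) = 3 + 5 = 8)
W(T) = 140 + 16*T (W(T) = -4 + 2*(8*(T + 9)) = -4 + 2*(8*(9 + T)) = -4 + 2*(72 + 8*T) = -4 + (144 + 16*T) = 140 + 16*T)
((-4 + 44)*(W(-1) - 18) - 138)*145 = ((-4 + 44)*((140 + 16*(-1)) - 18) - 138)*145 = (40*((140 - 16) - 18) - 138)*145 = (40*(124 - 18) - 138)*145 = (40*106 - 138)*145 = (4240 - 138)*145 = 4102*145 = 594790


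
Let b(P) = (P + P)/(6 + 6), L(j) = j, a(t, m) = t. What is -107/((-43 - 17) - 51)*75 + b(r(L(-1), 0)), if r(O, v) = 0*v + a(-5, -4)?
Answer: 15865/222 ≈ 71.464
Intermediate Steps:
r(O, v) = -5 (r(O, v) = 0*v - 5 = 0 - 5 = -5)
b(P) = P/6 (b(P) = (2*P)/12 = (2*P)*(1/12) = P/6)
-107/((-43 - 17) - 51)*75 + b(r(L(-1), 0)) = -107/((-43 - 17) - 51)*75 + (⅙)*(-5) = -107/(-60 - 51)*75 - ⅚ = -107/(-111)*75 - ⅚ = -107*(-1/111)*75 - ⅚ = (107/111)*75 - ⅚ = 2675/37 - ⅚ = 15865/222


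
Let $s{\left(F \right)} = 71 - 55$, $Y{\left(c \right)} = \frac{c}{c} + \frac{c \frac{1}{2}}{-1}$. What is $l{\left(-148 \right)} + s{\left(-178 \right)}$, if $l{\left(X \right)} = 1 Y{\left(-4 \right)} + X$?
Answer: $-129$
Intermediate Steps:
$Y{\left(c \right)} = 1 - \frac{c}{2}$ ($Y{\left(c \right)} = 1 + c \frac{1}{2} \left(-1\right) = 1 + \frac{c}{2} \left(-1\right) = 1 - \frac{c}{2}$)
$s{\left(F \right)} = 16$
$l{\left(X \right)} = 3 + X$ ($l{\left(X \right)} = 1 \left(1 - -2\right) + X = 1 \left(1 + 2\right) + X = 1 \cdot 3 + X = 3 + X$)
$l{\left(-148 \right)} + s{\left(-178 \right)} = \left(3 - 148\right) + 16 = -145 + 16 = -129$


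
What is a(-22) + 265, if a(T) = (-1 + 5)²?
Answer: 281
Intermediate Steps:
a(T) = 16 (a(T) = 4² = 16)
a(-22) + 265 = 16 + 265 = 281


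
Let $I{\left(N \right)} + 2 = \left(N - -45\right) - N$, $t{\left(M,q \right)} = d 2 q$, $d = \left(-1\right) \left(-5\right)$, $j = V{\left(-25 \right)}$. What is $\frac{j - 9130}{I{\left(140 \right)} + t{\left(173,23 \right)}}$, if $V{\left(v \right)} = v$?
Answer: $- \frac{9155}{273} \approx -33.535$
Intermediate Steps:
$j = -25$
$d = 5$
$t{\left(M,q \right)} = 10 q$ ($t{\left(M,q \right)} = 5 \cdot 2 q = 10 q$)
$I{\left(N \right)} = 43$ ($I{\left(N \right)} = -2 + \left(\left(N - -45\right) - N\right) = -2 + \left(\left(N + 45\right) - N\right) = -2 + \left(\left(45 + N\right) - N\right) = -2 + 45 = 43$)
$\frac{j - 9130}{I{\left(140 \right)} + t{\left(173,23 \right)}} = \frac{-25 - 9130}{43 + 10 \cdot 23} = - \frac{9155}{43 + 230} = - \frac{9155}{273}$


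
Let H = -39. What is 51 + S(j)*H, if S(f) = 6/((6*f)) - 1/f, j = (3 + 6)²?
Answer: 51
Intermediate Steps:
j = 81 (j = 9² = 81)
S(f) = 0 (S(f) = 6*(1/(6*f)) - 1/f = 1/f - 1/f = 0)
51 + S(j)*H = 51 + 0*(-39) = 51 + 0 = 51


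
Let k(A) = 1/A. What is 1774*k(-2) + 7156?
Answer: 6269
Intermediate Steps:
1774*k(-2) + 7156 = 1774/(-2) + 7156 = 1774*(-½) + 7156 = -887 + 7156 = 6269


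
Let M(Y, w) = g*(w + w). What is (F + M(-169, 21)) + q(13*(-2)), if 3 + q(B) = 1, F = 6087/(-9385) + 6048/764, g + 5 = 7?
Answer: 160015373/1792535 ≈ 89.268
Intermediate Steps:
g = 2 (g = -5 + 7 = 2)
M(Y, w) = 4*w (M(Y, w) = 2*(w + w) = 2*(2*w) = 4*w)
F = 13027503/1792535 (F = 6087*(-1/9385) + 6048*(1/764) = -6087/9385 + 1512/191 = 13027503/1792535 ≈ 7.2676)
q(B) = -2 (q(B) = -3 + 1 = -2)
(F + M(-169, 21)) + q(13*(-2)) = (13027503/1792535 + 4*21) - 2 = (13027503/1792535 + 84) - 2 = 163600443/1792535 - 2 = 160015373/1792535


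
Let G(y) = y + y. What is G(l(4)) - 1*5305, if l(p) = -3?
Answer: -5311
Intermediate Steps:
G(y) = 2*y
G(l(4)) - 1*5305 = 2*(-3) - 1*5305 = -6 - 5305 = -5311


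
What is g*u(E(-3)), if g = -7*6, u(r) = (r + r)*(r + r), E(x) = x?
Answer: -1512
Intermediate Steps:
u(r) = 4*r² (u(r) = (2*r)*(2*r) = 4*r²)
g = -42
g*u(E(-3)) = -168*(-3)² = -168*9 = -42*36 = -1512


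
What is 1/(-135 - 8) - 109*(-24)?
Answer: 374087/143 ≈ 2616.0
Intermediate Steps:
1/(-135 - 8) - 109*(-24) = 1/(-143) + 2616 = -1/143 + 2616 = 374087/143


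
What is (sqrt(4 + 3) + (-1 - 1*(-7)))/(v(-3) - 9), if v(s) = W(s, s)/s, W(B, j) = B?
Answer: -3/4 - sqrt(7)/8 ≈ -1.0807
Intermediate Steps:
v(s) = 1 (v(s) = s/s = 1)
(sqrt(4 + 3) + (-1 - 1*(-7)))/(v(-3) - 9) = (sqrt(4 + 3) + (-1 - 1*(-7)))/(1 - 9) = (sqrt(7) + (-1 + 7))/(-8) = -(sqrt(7) + 6)/8 = -(6 + sqrt(7))/8 = -3/4 - sqrt(7)/8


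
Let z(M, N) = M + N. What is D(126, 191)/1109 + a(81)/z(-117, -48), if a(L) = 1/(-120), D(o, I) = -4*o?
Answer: -9978091/21958200 ≈ -0.45441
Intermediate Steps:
a(L) = -1/120
D(126, 191)/1109 + a(81)/z(-117, -48) = -4*126/1109 - 1/(120*(-117 - 48)) = -504*1/1109 - 1/120/(-165) = -504/1109 - 1/120*(-1/165) = -504/1109 + 1/19800 = -9978091/21958200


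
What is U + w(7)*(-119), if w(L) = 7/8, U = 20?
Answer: -673/8 ≈ -84.125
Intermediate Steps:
w(L) = 7/8 (w(L) = 7*(⅛) = 7/8)
U + w(7)*(-119) = 20 + (7/8)*(-119) = 20 - 833/8 = -673/8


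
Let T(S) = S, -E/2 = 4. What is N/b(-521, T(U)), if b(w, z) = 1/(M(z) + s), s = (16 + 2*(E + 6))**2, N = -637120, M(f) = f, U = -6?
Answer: -87922560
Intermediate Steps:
E = -8 (E = -2*4 = -8)
s = 144 (s = (16 + 2*(-8 + 6))**2 = (16 + 2*(-2))**2 = (16 - 4)**2 = 12**2 = 144)
b(w, z) = 1/(144 + z) (b(w, z) = 1/(z + 144) = 1/(144 + z))
N/b(-521, T(U)) = -637120/(1/(144 - 6)) = -637120/(1/138) = -637120/1/138 = -637120*138 = -87922560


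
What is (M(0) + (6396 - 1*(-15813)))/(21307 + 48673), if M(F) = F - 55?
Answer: 11077/34990 ≈ 0.31658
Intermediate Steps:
M(F) = -55 + F
(M(0) + (6396 - 1*(-15813)))/(21307 + 48673) = ((-55 + 0) + (6396 - 1*(-15813)))/(21307 + 48673) = (-55 + (6396 + 15813))/69980 = (-55 + 22209)*(1/69980) = 22154*(1/69980) = 11077/34990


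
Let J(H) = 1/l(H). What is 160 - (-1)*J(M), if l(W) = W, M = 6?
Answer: 961/6 ≈ 160.17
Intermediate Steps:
J(H) = 1/H
160 - (-1)*J(M) = 160 - (-1)/6 = 160 - 1*(-⅙) = 160 + ⅙ = 961/6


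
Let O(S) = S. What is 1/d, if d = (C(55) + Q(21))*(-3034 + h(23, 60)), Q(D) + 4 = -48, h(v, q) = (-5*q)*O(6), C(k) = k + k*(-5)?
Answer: 1/1314848 ≈ 7.6054e-7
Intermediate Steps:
C(k) = -4*k (C(k) = k - 5*k = -4*k)
h(v, q) = -30*q (h(v, q) = -5*q*6 = -30*q)
Q(D) = -52 (Q(D) = -4 - 48 = -52)
d = 1314848 (d = (-4*55 - 52)*(-3034 - 30*60) = (-220 - 52)*(-3034 - 1800) = -272*(-4834) = 1314848)
1/d = 1/1314848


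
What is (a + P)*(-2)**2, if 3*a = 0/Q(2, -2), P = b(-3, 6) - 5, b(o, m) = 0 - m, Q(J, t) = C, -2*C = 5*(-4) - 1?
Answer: -44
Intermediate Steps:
C = 21/2 (C = -(5*(-4) - 1)/2 = -(-20 - 1)/2 = -1/2*(-21) = 21/2 ≈ 10.500)
Q(J, t) = 21/2
b(o, m) = -m
P = -11 (P = -1*6 - 5 = -6 - 5 = -11)
a = 0 (a = (0/(21/2))/3 = (0*(2/21))/3 = (1/3)*0 = 0)
(a + P)*(-2)**2 = (0 - 11)*(-2)**2 = -11*4 = -44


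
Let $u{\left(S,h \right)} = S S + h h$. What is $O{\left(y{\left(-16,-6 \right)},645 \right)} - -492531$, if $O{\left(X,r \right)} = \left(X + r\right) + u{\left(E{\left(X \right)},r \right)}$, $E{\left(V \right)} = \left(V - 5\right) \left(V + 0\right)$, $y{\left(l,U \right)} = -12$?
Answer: $950805$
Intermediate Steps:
$E{\left(V \right)} = V \left(-5 + V\right)$ ($E{\left(V \right)} = \left(-5 + V\right) V = V \left(-5 + V\right)$)
$u{\left(S,h \right)} = S^{2} + h^{2}$
$O{\left(X,r \right)} = X + r + r^{2} + X^{2} \left(-5 + X\right)^{2}$ ($O{\left(X,r \right)} = \left(X + r\right) + \left(\left(X \left(-5 + X\right)\right)^{2} + r^{2}\right) = \left(X + r\right) + \left(X^{2} \left(-5 + X\right)^{2} + r^{2}\right) = \left(X + r\right) + \left(r^{2} + X^{2} \left(-5 + X\right)^{2}\right) = X + r + r^{2} + X^{2} \left(-5 + X\right)^{2}$)
$O{\left(y{\left(-16,-6 \right)},645 \right)} - -492531 = \left(-12 + 645 + 645^{2} + \left(-12\right)^{2} \left(-5 - 12\right)^{2}\right) - -492531 = \left(-12 + 645 + 416025 + 144 \left(-17\right)^{2}\right) + 492531 = \left(-12 + 645 + 416025 + 144 \cdot 289\right) + 492531 = \left(-12 + 645 + 416025 + 41616\right) + 492531 = 458274 + 492531 = 950805$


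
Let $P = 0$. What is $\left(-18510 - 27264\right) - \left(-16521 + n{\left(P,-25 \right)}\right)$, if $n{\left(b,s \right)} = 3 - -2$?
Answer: $-29258$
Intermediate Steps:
$n{\left(b,s \right)} = 5$ ($n{\left(b,s \right)} = 3 + 2 = 5$)
$\left(-18510 - 27264\right) - \left(-16521 + n{\left(P,-25 \right)}\right) = \left(-18510 - 27264\right) + \left(10575 - \left(\left(5 - 4304\right) - 1642\right)\right) = -45774 + \left(10575 - \left(-4299 - 1642\right)\right) = -45774 + \left(10575 - -5941\right) = -45774 + \left(10575 + 5941\right) = -45774 + 16516 = -29258$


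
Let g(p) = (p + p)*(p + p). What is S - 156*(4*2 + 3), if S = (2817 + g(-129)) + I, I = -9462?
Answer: 58203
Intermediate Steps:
g(p) = 4*p² (g(p) = (2*p)*(2*p) = 4*p²)
S = 59919 (S = (2817 + 4*(-129)²) - 9462 = (2817 + 4*16641) - 9462 = (2817 + 66564) - 9462 = 69381 - 9462 = 59919)
S - 156*(4*2 + 3) = 59919 - 156*(4*2 + 3) = 59919 - 156*(8 + 3) = 59919 - 156*11 = 59919 - 1*1716 = 59919 - 1716 = 58203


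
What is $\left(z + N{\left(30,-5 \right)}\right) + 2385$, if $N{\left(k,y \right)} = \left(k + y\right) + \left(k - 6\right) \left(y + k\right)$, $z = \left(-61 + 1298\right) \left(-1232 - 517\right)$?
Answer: $-2160503$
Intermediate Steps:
$z = -2163513$ ($z = 1237 \left(-1749\right) = -2163513$)
$N{\left(k,y \right)} = k + y + \left(-6 + k\right) \left(k + y\right)$ ($N{\left(k,y \right)} = \left(k + y\right) + \left(-6 + k\right) \left(k + y\right) = k + y + \left(-6 + k\right) \left(k + y\right)$)
$\left(z + N{\left(30,-5 \right)}\right) + 2385 = \left(-2163513 + \left(30^{2} - 150 - -25 + 30 \left(-5\right)\right)\right) + 2385 = \left(-2163513 + \left(900 - 150 + 25 - 150\right)\right) + 2385 = \left(-2163513 + 625\right) + 2385 = -2162888 + 2385 = -2160503$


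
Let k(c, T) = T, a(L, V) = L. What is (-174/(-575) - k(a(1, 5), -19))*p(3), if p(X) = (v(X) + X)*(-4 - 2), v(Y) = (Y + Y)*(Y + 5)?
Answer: -3396294/575 ≈ -5906.6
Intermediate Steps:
v(Y) = 2*Y*(5 + Y) (v(Y) = (2*Y)*(5 + Y) = 2*Y*(5 + Y))
p(X) = -6*X - 12*X*(5 + X) (p(X) = (2*X*(5 + X) + X)*(-4 - 2) = (X + 2*X*(5 + X))*(-6) = -6*X - 12*X*(5 + X))
(-174/(-575) - k(a(1, 5), -19))*p(3) = (-174/(-575) - 1*(-19))*(6*3*(-11 - 2*3)) = (-174*(-1/575) + 19)*(6*3*(-11 - 6)) = (174/575 + 19)*(6*3*(-17)) = (11099/575)*(-306) = -3396294/575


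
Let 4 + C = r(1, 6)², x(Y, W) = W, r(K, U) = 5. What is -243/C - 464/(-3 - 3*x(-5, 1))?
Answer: 1381/21 ≈ 65.762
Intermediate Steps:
C = 21 (C = -4 + 5² = -4 + 25 = 21)
-243/C - 464/(-3 - 3*x(-5, 1)) = -243/21 - 464/(-3 - 3*1) = -243*1/21 - 464/(-3 - 3) = -81/7 - 464/(-6) = -81/7 - 464*(-⅙) = -81/7 + 232/3 = 1381/21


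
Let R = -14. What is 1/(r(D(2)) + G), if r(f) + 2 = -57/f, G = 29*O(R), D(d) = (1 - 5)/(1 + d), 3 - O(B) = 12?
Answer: -4/881 ≈ -0.0045403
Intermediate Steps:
O(B) = -9 (O(B) = 3 - 1*12 = 3 - 12 = -9)
D(d) = -4/(1 + d)
G = -261 (G = 29*(-9) = -261)
r(f) = -2 - 57/f
1/(r(D(2)) + G) = 1/((-2 - 57/((-4/(1 + 2)))) - 261) = 1/((-2 - 57/((-4/3))) - 261) = 1/((-2 - 57/((-4*⅓))) - 261) = 1/((-2 - 57/(-4/3)) - 261) = 1/((-2 - 57*(-¾)) - 261) = 1/((-2 + 171/4) - 261) = 1/(163/4 - 261) = 1/(-881/4) = -4/881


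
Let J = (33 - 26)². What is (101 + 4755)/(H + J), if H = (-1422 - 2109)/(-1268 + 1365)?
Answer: 235516/611 ≈ 385.46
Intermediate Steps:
J = 49 (J = 7² = 49)
H = -3531/97 ≈ -36.402
(101 + 4755)/(H + J) = (101 + 4755)/(-3531/97 + 49) = 4856/(1222/97) = 4856*(97/1222) = 235516/611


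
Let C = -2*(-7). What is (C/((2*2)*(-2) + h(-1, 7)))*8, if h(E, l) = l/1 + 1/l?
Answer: -392/3 ≈ -130.67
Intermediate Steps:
h(E, l) = l + 1/l (h(E, l) = l*1 + 1/l = l + 1/l)
C = 14
(C/((2*2)*(-2) + h(-1, 7)))*8 = (14/((2*2)*(-2) + (7 + 1/7)))*8 = (14/(4*(-2) + (7 + ⅐)))*8 = (14/(-8 + 50/7))*8 = (14/(-6/7))*8 = (14*(-7/6))*8 = -49/3*8 = -392/3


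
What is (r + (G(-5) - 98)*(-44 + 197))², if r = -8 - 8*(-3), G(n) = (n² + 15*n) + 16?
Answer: 407232400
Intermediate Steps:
G(n) = 16 + n² + 15*n
r = 16 (r = -8 + 24 = 16)
(r + (G(-5) - 98)*(-44 + 197))² = (16 + ((16 + (-5)² + 15*(-5)) - 98)*(-44 + 197))² = (16 + ((16 + 25 - 75) - 98)*153)² = (16 + (-34 - 98)*153)² = (16 - 132*153)² = (16 - 20196)² = (-20180)² = 407232400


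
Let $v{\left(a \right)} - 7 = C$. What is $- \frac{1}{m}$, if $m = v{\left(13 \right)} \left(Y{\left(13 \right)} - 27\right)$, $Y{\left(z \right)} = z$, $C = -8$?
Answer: $- \frac{1}{14} \approx -0.071429$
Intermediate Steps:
$v{\left(a \right)} = -1$ ($v{\left(a \right)} = 7 - 8 = -1$)
$m = 14$ ($m = - (13 - 27) = \left(-1\right) \left(-14\right) = 14$)
$- \frac{1}{m} = - \frac{1}{14}$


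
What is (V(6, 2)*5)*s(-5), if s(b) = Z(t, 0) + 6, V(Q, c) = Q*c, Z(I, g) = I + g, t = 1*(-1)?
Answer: 300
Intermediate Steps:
t = -1
s(b) = 5 (s(b) = (-1 + 0) + 6 = -1 + 6 = 5)
(V(6, 2)*5)*s(-5) = ((6*2)*5)*5 = (12*5)*5 = 60*5 = 300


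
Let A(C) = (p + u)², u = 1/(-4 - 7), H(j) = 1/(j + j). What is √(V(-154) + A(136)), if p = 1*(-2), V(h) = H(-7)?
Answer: √101990/154 ≈ 2.0738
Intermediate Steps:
H(j) = 1/(2*j)
V(h) = -1/14 (V(h) = (½)/(-7) = (½)*(-⅐) = -1/14)
p = -2
u = -1/11 (u = 1/(-11) = -1/11 ≈ -0.090909)
A(C) = 529/121 (A(C) = (-2 - 1/11)² = (-23/11)² = 529/121)
√(V(-154) + A(136)) = √(-1/14 + 529/121) = √(7285/1694) = √101990/154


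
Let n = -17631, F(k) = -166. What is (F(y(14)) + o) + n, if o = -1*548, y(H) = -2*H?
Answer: -18345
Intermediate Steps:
o = -548
(F(y(14)) + o) + n = (-166 - 548) - 17631 = -714 - 17631 = -18345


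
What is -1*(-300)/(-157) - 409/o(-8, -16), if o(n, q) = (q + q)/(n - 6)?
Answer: -454291/2512 ≈ -180.85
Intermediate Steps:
o(n, q) = 2*q/(-6 + n) (o(n, q) = (2*q)/(-6 + n) = 2*q/(-6 + n))
-1*(-300)/(-157) - 409/o(-8, -16) = -1*(-300)/(-157) - 409/(2*(-16)/(-6 - 8)) = 300*(-1/157) - 409/(2*(-16)/(-14)) = -300/157 - 409/(2*(-16)*(-1/14)) = -300/157 - 409/16/7 = -300/157 - 409*7/16 = -300/157 - 2863/16 = -454291/2512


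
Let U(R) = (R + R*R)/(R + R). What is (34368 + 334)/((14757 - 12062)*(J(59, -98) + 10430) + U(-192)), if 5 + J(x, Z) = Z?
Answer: 69404/55662339 ≈ 0.0012469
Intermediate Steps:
J(x, Z) = -5 + Z
U(R) = (R + R²)/(2*R) (U(R) = (R + R²)/((2*R)) = (R + R²)*(1/(2*R)) = (R + R²)/(2*R))
(34368 + 334)/((14757 - 12062)*(J(59, -98) + 10430) + U(-192)) = (34368 + 334)/((14757 - 12062)*((-5 - 98) + 10430) + (½ + (½)*(-192))) = 34702/(2695*(-103 + 10430) + (½ - 96)) = 34702/(2695*10327 - 191/2) = 34702/(27831265 - 191/2) = 34702/(55662339/2) = 34702*(2/55662339) = 69404/55662339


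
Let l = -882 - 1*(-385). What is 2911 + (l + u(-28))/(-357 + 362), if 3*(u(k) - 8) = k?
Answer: 8434/3 ≈ 2811.3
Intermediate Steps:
u(k) = 8 + k/3
l = -497 (l = -882 + 385 = -497)
2911 + (l + u(-28))/(-357 + 362) = 2911 + (-497 + (8 + (1/3)*(-28)))/(-357 + 362) = 2911 + (-497 + (8 - 28/3))/5 = 2911 + (-497 - 4/3)*(1/5) = 2911 - 1495/3*1/5 = 2911 - 299/3 = 8434/3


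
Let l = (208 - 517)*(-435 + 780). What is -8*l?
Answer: 852840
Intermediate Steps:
l = -106605 (l = -309*345 = -106605)
-8*l = -8*(-106605) = 852840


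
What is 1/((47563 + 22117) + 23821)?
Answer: 1/93501 ≈ 1.0695e-5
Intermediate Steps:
1/((47563 + 22117) + 23821) = 1/(69680 + 23821) = 1/93501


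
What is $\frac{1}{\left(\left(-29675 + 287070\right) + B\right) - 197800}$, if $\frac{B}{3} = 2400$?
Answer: $\frac{1}{66795} \approx 1.4971 \cdot 10^{-5}$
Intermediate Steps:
$B = 7200$ ($B = 3 \cdot 2400 = 7200$)
$\frac{1}{\left(\left(-29675 + 287070\right) + B\right) - 197800} = \frac{1}{\left(\left(-29675 + 287070\right) + 7200\right) - 197800} = \frac{1}{\left(257395 + 7200\right) + \left(-434903 + 237103\right)} = \frac{1}{264595 - 197800} = \frac{1}{66795}$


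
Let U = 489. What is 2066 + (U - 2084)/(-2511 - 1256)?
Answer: 7784217/3767 ≈ 2066.4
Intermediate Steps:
2066 + (U - 2084)/(-2511 - 1256) = 2066 + (489 - 2084)/(-2511 - 1256) = 2066 - 1595/(-3767) = 2066 - 1595*(-1/3767) = 2066 + 1595/3767 = 7784217/3767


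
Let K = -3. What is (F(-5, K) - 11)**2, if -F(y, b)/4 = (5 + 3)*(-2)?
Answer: 2809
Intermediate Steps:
F(y, b) = 64 (F(y, b) = -4*(5 + 3)*(-2) = -32*(-2) = -4*(-16) = 64)
(F(-5, K) - 11)**2 = (64 - 11)**2 = 53**2 = 2809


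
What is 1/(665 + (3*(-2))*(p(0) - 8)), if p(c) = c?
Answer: 1/713 ≈ 0.0014025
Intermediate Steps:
1/(665 + (3*(-2))*(p(0) - 8)) = 1/(665 + (3*(-2))*(0 - 8)) = 1/(665 - 6*(-8)) = 1/(665 + 48) = 1/713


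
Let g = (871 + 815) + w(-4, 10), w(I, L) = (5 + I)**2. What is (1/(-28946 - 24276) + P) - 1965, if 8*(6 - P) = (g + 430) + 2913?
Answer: -275450463/106444 ≈ -2587.8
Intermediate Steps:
g = 1687 (g = (871 + 815) + (5 - 4)**2 = 1686 + 1**2 = 1686 + 1 = 1687)
P = -2491/4 (P = 6 - ((1687 + 430) + 2913)/8 = 6 - (2117 + 2913)/8 = 6 - 1/8*5030 = 6 - 2515/4 = -2491/4 ≈ -622.75)
(1/(-28946 - 24276) + P) - 1965 = (1/(-28946 - 24276) - 2491/4) - 1965 = (1/(-53222) - 2491/4) - 1965 = (-1/53222 - 2491/4) - 1965 = -66288003/106444 - 1965 = -275450463/106444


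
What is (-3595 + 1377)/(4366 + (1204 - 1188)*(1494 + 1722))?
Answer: -1109/27911 ≈ -0.039733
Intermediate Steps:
(-3595 + 1377)/(4366 + (1204 - 1188)*(1494 + 1722)) = -2218/(4366 + 16*3216) = -2218/(4366 + 51456) = -2218/55822 = -2218*1/55822 = -1109/27911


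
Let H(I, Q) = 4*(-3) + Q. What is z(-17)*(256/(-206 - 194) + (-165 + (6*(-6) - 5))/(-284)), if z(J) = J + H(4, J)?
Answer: -6969/1775 ≈ -3.9262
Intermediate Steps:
H(I, Q) = -12 + Q
z(J) = -12 + 2*J (z(J) = J + (-12 + J) = -12 + 2*J)
z(-17)*(256/(-206 - 194) + (-165 + (6*(-6) - 5))/(-284)) = (-12 + 2*(-17))*(256/(-206 - 194) + (-165 + (6*(-6) - 5))/(-284)) = (-12 - 34)*(256/(-400) + (-165 + (-36 - 5))*(-1/284)) = -46*(256*(-1/400) + (-165 - 41)*(-1/284)) = -46*(-16/25 - 206*(-1/284)) = -46*(-16/25 + 103/142) = -46*303/3550 = -6969/1775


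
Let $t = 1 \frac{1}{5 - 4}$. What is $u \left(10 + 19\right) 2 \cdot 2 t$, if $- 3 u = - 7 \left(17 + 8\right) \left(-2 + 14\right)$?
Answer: $81200$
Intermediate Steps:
$t = 1$ ($t = 1 \cdot 1^{-1} = 1 \cdot 1 = 1$)
$u = 700$ ($u = - \frac{\left(-7\right) \left(17 + 8\right) \left(-2 + 14\right)}{3} = - \frac{\left(-7\right) 25 \cdot 12}{3} = - \frac{\left(-7\right) 300}{3} = \left(- \frac{1}{3}\right) \left(-2100\right) = 700$)
$u \left(10 + 19\right) 2 \cdot 2 t = 700 \left(10 + 19\right) 2 \cdot 2 \cdot 1 = 700 \cdot 29 \cdot 4 \cdot 1 = 700 \cdot 29 \cdot 4 = 700 \cdot 116 = 81200$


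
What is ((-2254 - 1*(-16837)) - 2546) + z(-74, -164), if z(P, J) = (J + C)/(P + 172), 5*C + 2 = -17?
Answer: 5897291/490 ≈ 12035.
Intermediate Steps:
C = -19/5 (C = -⅖ + (⅕)*(-17) = -⅖ - 17/5 = -19/5 ≈ -3.8000)
z(P, J) = (-19/5 + J)/(172 + P) (z(P, J) = (J - 19/5)/(P + 172) = (-19/5 + J)/(172 + P))
((-2254 - 1*(-16837)) - 2546) + z(-74, -164) = ((-2254 - 1*(-16837)) - 2546) + (-19/5 - 164)/(172 - 74) = ((-2254 + 16837) - 2546) - 839/5/98 = (14583 - 2546) + (1/98)*(-839/5) = 12037 - 839/490 = 5897291/490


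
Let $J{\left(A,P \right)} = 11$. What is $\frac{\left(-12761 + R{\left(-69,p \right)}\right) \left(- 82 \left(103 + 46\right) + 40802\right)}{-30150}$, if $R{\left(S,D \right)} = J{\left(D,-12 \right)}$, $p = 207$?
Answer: $\frac{809880}{67} \approx 12088.0$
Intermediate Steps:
$R{\left(S,D \right)} = 11$
$\frac{\left(-12761 + R{\left(-69,p \right)}\right) \left(- 82 \left(103 + 46\right) + 40802\right)}{-30150} = \frac{\left(-12761 + 11\right) \left(- 82 \left(103 + 46\right) + 40802\right)}{-30150} = - 12750 \left(\left(-82\right) 149 + 40802\right) \left(- \frac{1}{30150}\right) = - 12750 \left(-12218 + 40802\right) \left(- \frac{1}{30150}\right) = \left(-12750\right) 28584 \left(- \frac{1}{30150}\right) = \left(-364446000\right) \left(- \frac{1}{30150}\right) = \frac{809880}{67}$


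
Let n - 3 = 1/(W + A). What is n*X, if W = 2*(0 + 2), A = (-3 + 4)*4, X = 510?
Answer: 6375/4 ≈ 1593.8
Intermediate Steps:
A = 4 (A = 1*4 = 4)
W = 4 (W = 2*2 = 4)
n = 25/8 (n = 3 + 1/(4 + 4) = 3 + 1/8 = 25/8 ≈ 3.1250)
n*X = (25/8)*510 = 6375/4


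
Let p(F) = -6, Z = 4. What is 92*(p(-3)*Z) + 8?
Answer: -2200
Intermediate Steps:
92*(p(-3)*Z) + 8 = 92*(-6*4) + 8 = 92*(-24) + 8 = -2208 + 8 = -2200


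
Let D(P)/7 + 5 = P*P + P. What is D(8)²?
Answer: 219961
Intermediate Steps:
D(P) = -35 + 7*P + 7*P² (D(P) = -35 + 7*(P*P + P) = -35 + 7*(P² + P) = -35 + 7*(P + P²) = -35 + (7*P + 7*P²) = -35 + 7*P + 7*P²)
D(8)² = (-35 + 7*8 + 7*8²)² = (-35 + 56 + 7*64)² = (-35 + 56 + 448)² = 469² = 219961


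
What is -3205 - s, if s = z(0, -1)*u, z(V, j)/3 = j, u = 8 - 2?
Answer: -3187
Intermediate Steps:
u = 6
z(V, j) = 3*j
s = -18 (s = (3*(-1))*6 = -3*6 = -18)
-3205 - s = -3205 - 1*(-18) = -3205 + 18 = -3187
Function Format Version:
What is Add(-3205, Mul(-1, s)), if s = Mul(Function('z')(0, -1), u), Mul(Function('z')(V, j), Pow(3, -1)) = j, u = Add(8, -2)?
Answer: -3187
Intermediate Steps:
u = 6
Function('z')(V, j) = Mul(3, j)
s = -18 (s = Mul(Mul(3, -1), 6) = Mul(-3, 6) = -18)
Add(-3205, Mul(-1, s)) = Add(-3205, Mul(-1, -18)) = Add(-3205, 18) = -3187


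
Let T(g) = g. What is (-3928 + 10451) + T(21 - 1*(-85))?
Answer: 6629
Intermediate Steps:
(-3928 + 10451) + T(21 - 1*(-85)) = (-3928 + 10451) + (21 - 1*(-85)) = 6523 + (21 + 85) = 6523 + 106 = 6629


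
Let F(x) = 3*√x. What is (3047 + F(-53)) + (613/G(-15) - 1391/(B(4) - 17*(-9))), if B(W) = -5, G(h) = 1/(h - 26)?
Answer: -3270119/148 + 3*I*√53 ≈ -22095.0 + 21.84*I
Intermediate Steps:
G(h) = 1/(-26 + h)
(3047 + F(-53)) + (613/G(-15) - 1391/(B(4) - 17*(-9))) = (3047 + 3*√(-53)) + (613/(1/(-26 - 15)) - 1391/(-5 - 17*(-9))) = (3047 + 3*(I*√53)) + (613/(1/(-41)) - 1391/(-5 + 153)) = (3047 + 3*I*√53) + (613/(-1/41) - 1391/148) = (3047 + 3*I*√53) + (613*(-41) - 1391*1/148) = (3047 + 3*I*√53) + (-25133 - 1391/148) = (3047 + 3*I*√53) - 3721075/148 = -3270119/148 + 3*I*√53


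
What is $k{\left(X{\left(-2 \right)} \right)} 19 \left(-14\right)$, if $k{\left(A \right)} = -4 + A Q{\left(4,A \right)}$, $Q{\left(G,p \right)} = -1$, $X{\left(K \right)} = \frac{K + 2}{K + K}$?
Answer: $1064$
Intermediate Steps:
$X{\left(K \right)} = \frac{2 + K}{2 K}$
$k{\left(A \right)} = -4 - A$ ($k{\left(A \right)} = -4 + A \left(-1\right) = -4 - A$)
$k{\left(X{\left(-2 \right)} \right)} 19 \left(-14\right) = \left(-4 - \frac{2 - 2}{2 \left(-2\right)}\right) 19 \left(-14\right) = \left(-4 - \frac{1}{2} \left(- \frac{1}{2}\right) 0\right) 19 \left(-14\right) = \left(-4 - 0\right) 19 \left(-14\right) = \left(-4 + 0\right) 19 \left(-14\right) = \left(-4\right) 19 \left(-14\right) = \left(-76\right) \left(-14\right) = 1064$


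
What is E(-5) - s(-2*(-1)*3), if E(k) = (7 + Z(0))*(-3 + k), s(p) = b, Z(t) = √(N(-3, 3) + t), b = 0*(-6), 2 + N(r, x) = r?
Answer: -56 - 8*I*√5 ≈ -56.0 - 17.889*I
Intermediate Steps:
N(r, x) = -2 + r
b = 0
Z(t) = √(-5 + t) (Z(t) = √((-2 - 3) + t) = √(-5 + t))
s(p) = 0
E(k) = (-3 + k)*(7 + I*√5) (E(k) = (7 + √(-5 + 0))*(-3 + k) = (7 + √(-5))*(-3 + k) = (7 + I*√5)*(-3 + k) = (-3 + k)*(7 + I*√5))
E(-5) - s(-2*(-1)*3) = (-21 + 7*(-5) - 3*I*√5 + I*(-5)*√5) - 1*0 = (-21 - 35 - 3*I*√5 - 5*I*√5) + 0 = (-56 - 8*I*√5) + 0 = -56 - 8*I*√5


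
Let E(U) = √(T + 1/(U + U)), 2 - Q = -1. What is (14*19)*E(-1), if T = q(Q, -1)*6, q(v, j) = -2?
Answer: 665*I*√2 ≈ 940.45*I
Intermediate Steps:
Q = 3 (Q = 2 - 1*(-1) = 2 + 1 = 3)
T = -12 (T = -2*6 = -12)
E(U) = √(-12 + 1/(2*U)) (E(U) = √(-12 + 1/(U + U)) = √(-12 + 1/(2*U)))
(14*19)*E(-1) = (14*19)*(√(-48 + 2/(-1))/2) = 266*(√(-48 + 2*(-1))/2) = 266*(√(-48 - 2)/2) = 266*(√(-50)/2) = 266*((5*I*√2)/2) = 266*(5*I*√2/2) = 665*I*√2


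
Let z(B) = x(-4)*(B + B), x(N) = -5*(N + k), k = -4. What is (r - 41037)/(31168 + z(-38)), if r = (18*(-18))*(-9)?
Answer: -12707/9376 ≈ -1.3553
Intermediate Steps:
x(N) = 20 - 5*N (x(N) = -5*(N - 4) = -5*(-4 + N) = 20 - 5*N)
z(B) = 80*B (z(B) = (20 - 5*(-4))*(B + B) = (20 + 20)*(2*B) = 40*(2*B) = 80*B)
r = 2916 (r = -324*(-9) = 2916)
(r - 41037)/(31168 + z(-38)) = (2916 - 41037)/(31168 + 80*(-38)) = -38121/(31168 - 3040) = -38121/28128 = -38121*1/28128 = -12707/9376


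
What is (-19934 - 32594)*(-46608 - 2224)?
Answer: 2565047296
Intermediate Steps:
(-19934 - 32594)*(-46608 - 2224) = -52528*(-48832) = 2565047296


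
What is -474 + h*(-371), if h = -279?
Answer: 103035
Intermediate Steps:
-474 + h*(-371) = -474 - 279*(-371) = -474 + 103509 = 103035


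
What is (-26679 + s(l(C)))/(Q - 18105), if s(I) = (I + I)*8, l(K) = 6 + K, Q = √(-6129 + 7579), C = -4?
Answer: 96488787/65557915 + 26647*√58/65557915 ≈ 1.4749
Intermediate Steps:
Q = 5*√58 (Q = √1450 = 5*√58 ≈ 38.079)
s(I) = 16*I (s(I) = (2*I)*8 = 16*I)
(-26679 + s(l(C)))/(Q - 18105) = (-26679 + 16*(6 - 4))/(5*√58 - 18105) = (-26679 + 16*2)/(-18105 + 5*√58) = (-26679 + 32)/(-18105 + 5*√58) = -26647/(-18105 + 5*√58)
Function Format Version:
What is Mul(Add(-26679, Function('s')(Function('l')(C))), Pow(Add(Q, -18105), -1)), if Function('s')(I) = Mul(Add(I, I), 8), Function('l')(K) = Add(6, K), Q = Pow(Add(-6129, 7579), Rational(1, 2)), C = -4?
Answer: Add(Rational(96488787, 65557915), Mul(Rational(26647, 65557915), Pow(58, Rational(1, 2)))) ≈ 1.4749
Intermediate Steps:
Q = Mul(5, Pow(58, Rational(1, 2))) (Q = Pow(1450, Rational(1, 2)) = Mul(5, Pow(58, Rational(1, 2))) ≈ 38.079)
Function('s')(I) = Mul(16, I) (Function('s')(I) = Mul(Mul(2, I), 8) = Mul(16, I))
Mul(Add(-26679, Function('s')(Function('l')(C))), Pow(Add(Q, -18105), -1)) = Mul(Add(-26679, Mul(16, Add(6, -4))), Pow(Add(Mul(5, Pow(58, Rational(1, 2))), -18105), -1)) = Mul(Add(-26679, Mul(16, 2)), Pow(Add(-18105, Mul(5, Pow(58, Rational(1, 2)))), -1)) = Mul(Add(-26679, 32), Pow(Add(-18105, Mul(5, Pow(58, Rational(1, 2)))), -1)) = Mul(-26647, Pow(Add(-18105, Mul(5, Pow(58, Rational(1, 2)))), -1))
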